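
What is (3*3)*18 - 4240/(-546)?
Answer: 46346/273 ≈ 169.77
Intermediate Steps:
(3*3)*18 - 4240/(-546) = 9*18 - 4240*(-1)/546 = 162 - 1*(-2120/273) = 162 + 2120/273 = 46346/273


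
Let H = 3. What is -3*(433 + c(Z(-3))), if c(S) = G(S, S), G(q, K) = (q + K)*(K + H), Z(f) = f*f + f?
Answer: -1623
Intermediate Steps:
Z(f) = f + f**2 (Z(f) = f**2 + f = f + f**2)
G(q, K) = (3 + K)*(K + q) (G(q, K) = (q + K)*(K + 3) = (K + q)*(3 + K) = (3 + K)*(K + q))
c(S) = 2*S**2 + 6*S (c(S) = S**2 + 3*S + 3*S + S*S = S**2 + 3*S + 3*S + S**2 = 2*S**2 + 6*S)
-3*(433 + c(Z(-3))) = -3*(433 + 2*(-3*(1 - 3))*(3 - 3*(1 - 3))) = -3*(433 + 2*(-3*(-2))*(3 - 3*(-2))) = -3*(433 + 2*6*(3 + 6)) = -3*(433 + 2*6*9) = -3*(433 + 108) = -3*541 = -1623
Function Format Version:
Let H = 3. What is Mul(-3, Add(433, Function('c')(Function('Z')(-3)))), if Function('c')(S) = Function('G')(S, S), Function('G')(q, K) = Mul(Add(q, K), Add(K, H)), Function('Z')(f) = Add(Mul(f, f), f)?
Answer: -1623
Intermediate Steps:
Function('Z')(f) = Add(f, Pow(f, 2)) (Function('Z')(f) = Add(Pow(f, 2), f) = Add(f, Pow(f, 2)))
Function('G')(q, K) = Mul(Add(3, K), Add(K, q)) (Function('G')(q, K) = Mul(Add(q, K), Add(K, 3)) = Mul(Add(K, q), Add(3, K)) = Mul(Add(3, K), Add(K, q)))
Function('c')(S) = Add(Mul(2, Pow(S, 2)), Mul(6, S)) (Function('c')(S) = Add(Pow(S, 2), Mul(3, S), Mul(3, S), Mul(S, S)) = Add(Pow(S, 2), Mul(3, S), Mul(3, S), Pow(S, 2)) = Add(Mul(2, Pow(S, 2)), Mul(6, S)))
Mul(-3, Add(433, Function('c')(Function('Z')(-3)))) = Mul(-3, Add(433, Mul(2, Mul(-3, Add(1, -3)), Add(3, Mul(-3, Add(1, -3)))))) = Mul(-3, Add(433, Mul(2, Mul(-3, -2), Add(3, Mul(-3, -2))))) = Mul(-3, Add(433, Mul(2, 6, Add(3, 6)))) = Mul(-3, Add(433, Mul(2, 6, 9))) = Mul(-3, Add(433, 108)) = Mul(-3, 541) = -1623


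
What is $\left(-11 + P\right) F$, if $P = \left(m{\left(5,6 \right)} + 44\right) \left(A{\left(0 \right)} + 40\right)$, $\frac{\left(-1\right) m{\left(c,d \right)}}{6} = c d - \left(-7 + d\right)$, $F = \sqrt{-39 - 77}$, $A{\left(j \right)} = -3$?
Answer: $- 10530 i \sqrt{29} \approx - 56706.0 i$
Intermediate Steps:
$F = 2 i \sqrt{29}$ ($F = \sqrt{-116} = 2 i \sqrt{29} \approx 10.77 i$)
$m{\left(c,d \right)} = -42 + 6 d - 6 c d$ ($m{\left(c,d \right)} = - 6 \left(c d - \left(-7 + d\right)\right) = - 6 \left(7 - d + c d\right) = -42 + 6 d - 6 c d$)
$P = -5254$ ($P = \left(\left(-42 + 6 \cdot 6 - 30 \cdot 6\right) + 44\right) \left(-3 + 40\right) = \left(\left(-42 + 36 - 180\right) + 44\right) 37 = \left(-186 + 44\right) 37 = \left(-142\right) 37 = -5254$)
$\left(-11 + P\right) F = \left(-11 - 5254\right) 2 i \sqrt{29} = - 5265 \cdot 2 i \sqrt{29} = - 10530 i \sqrt{29}$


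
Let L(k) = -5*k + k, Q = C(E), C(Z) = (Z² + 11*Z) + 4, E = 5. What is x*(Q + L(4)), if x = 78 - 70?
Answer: 544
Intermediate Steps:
x = 8
C(Z) = 4 + Z² + 11*Z
Q = 84 (Q = 4 + 5² + 11*5 = 4 + 25 + 55 = 84)
L(k) = -4*k
x*(Q + L(4)) = 8*(84 - 4*4) = 8*(84 - 16) = 8*68 = 544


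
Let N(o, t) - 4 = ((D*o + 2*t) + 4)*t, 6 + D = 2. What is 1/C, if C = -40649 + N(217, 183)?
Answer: -1/131779 ≈ -7.5885e-6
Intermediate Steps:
D = -4 (D = -6 + 2 = -4)
N(o, t) = 4 + t*(4 - 4*o + 2*t) (N(o, t) = 4 + ((-4*o + 2*t) + 4)*t = 4 + (4 - 4*o + 2*t)*t = 4 + t*(4 - 4*o + 2*t))
C = -131779 (C = -40649 + (4 + 2*183² + 4*183 - 4*217*183) = -40649 + (4 + 2*33489 + 732 - 158844) = -40649 + (4 + 66978 + 732 - 158844) = -40649 - 91130 = -131779)
1/C = 1/(-131779) = -1/131779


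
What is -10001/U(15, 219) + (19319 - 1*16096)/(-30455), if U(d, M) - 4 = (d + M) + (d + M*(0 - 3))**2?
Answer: -1633752101/12559702910 ≈ -0.13008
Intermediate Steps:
U(d, M) = 4 + M + d + (d - 3*M)**2 (U(d, M) = 4 + ((d + M) + (d + M*(0 - 3))**2) = 4 + ((M + d) + (d + M*(-3))**2) = 4 + ((M + d) + (d - 3*M)**2) = 4 + (M + d + (d - 3*M)**2) = 4 + M + d + (d - 3*M)**2)
-10001/U(15, 219) + (19319 - 1*16096)/(-30455) = -10001/(4 + 219 + 15 + (-1*15 + 3*219)**2) + (19319 - 1*16096)/(-30455) = -10001/(4 + 219 + 15 + (-15 + 657)**2) + (19319 - 16096)*(-1/30455) = -10001/(4 + 219 + 15 + 642**2) + 3223*(-1/30455) = -10001/(4 + 219 + 15 + 412164) - 3223/30455 = -10001/412402 - 3223/30455 = -1633752101/12559702910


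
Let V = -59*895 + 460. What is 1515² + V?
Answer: 2242880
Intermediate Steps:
V = -52345 (V = -52805 + 460 = -52345)
1515² + V = 1515² - 52345 = 2295225 - 52345 = 2242880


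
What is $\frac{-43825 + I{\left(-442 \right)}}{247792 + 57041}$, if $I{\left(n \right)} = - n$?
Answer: $- \frac{14461}{101611} \approx -0.14232$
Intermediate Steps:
$\frac{-43825 + I{\left(-442 \right)}}{247792 + 57041} = \frac{-43825 - -442}{247792 + 57041} = \frac{-43825 + 442}{304833} = \left(-43383\right) \frac{1}{304833} = - \frac{14461}{101611}$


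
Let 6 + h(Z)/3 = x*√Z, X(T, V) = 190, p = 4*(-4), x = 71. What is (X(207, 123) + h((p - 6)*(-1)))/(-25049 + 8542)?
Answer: -172/16507 - 213*√22/16507 ≈ -0.070943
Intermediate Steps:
p = -16
h(Z) = -18 + 213*√Z (h(Z) = -18 + 3*(71*√Z) = -18 + 213*√Z)
(X(207, 123) + h((p - 6)*(-1)))/(-25049 + 8542) = (190 + (-18 + 213*√((-16 - 6)*(-1))))/(-25049 + 8542) = (190 + (-18 + 213*√(-22*(-1))))/(-16507) = (190 + (-18 + 213*√22))*(-1/16507) = (172 + 213*√22)*(-1/16507) = -172/16507 - 213*√22/16507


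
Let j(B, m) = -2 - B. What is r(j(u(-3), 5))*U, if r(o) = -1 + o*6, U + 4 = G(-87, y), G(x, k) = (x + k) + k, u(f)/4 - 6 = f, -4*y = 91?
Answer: 23205/2 ≈ 11603.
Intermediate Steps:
y = -91/4 (y = -1/4*91 = -91/4 ≈ -22.750)
u(f) = 24 + 4*f
G(x, k) = x + 2*k (G(x, k) = (k + x) + k = x + 2*k)
U = -273/2 (U = -4 + (-87 + 2*(-91/4)) = -4 + (-87 - 91/2) = -4 - 265/2 = -273/2 ≈ -136.50)
r(o) = -1 + 6*o
r(j(u(-3), 5))*U = (-1 + 6*(-2 - (24 + 4*(-3))))*(-273/2) = (-1 + 6*(-2 - (24 - 12)))*(-273/2) = (-1 + 6*(-2 - 1*12))*(-273/2) = (-1 + 6*(-2 - 12))*(-273/2) = (-1 + 6*(-14))*(-273/2) = (-1 - 84)*(-273/2) = -85*(-273/2) = 23205/2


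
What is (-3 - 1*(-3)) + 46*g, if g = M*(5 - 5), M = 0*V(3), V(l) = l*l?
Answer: 0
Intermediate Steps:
V(l) = l**2
M = 0 (M = 0*3**2 = 0*9 = 0)
g = 0 (g = 0*(5 - 5) = 0*0 = 0)
(-3 - 1*(-3)) + 46*g = (-3 - 1*(-3)) + 46*0 = (-3 + 3) + 0 = 0 + 0 = 0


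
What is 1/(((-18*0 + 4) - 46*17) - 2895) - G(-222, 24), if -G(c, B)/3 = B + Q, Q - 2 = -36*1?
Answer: -110191/3673 ≈ -30.000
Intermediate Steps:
Q = -34 (Q = 2 - 36*1 = 2 - 36 = -34)
G(c, B) = 102 - 3*B (G(c, B) = -3*(B - 34) = -3*(-34 + B) = 102 - 3*B)
1/(((-18*0 + 4) - 46*17) - 2895) - G(-222, 24) = 1/(((-18*0 + 4) - 46*17) - 2895) - (102 - 3*24) = 1/(((-3*0 + 4) - 782) - 2895) - (102 - 72) = 1/(((0 + 4) - 782) - 2895) - 1*30 = 1/((4 - 782) - 2895) - 30 = 1/(-778 - 2895) - 30 = 1/(-3673) - 30 = -1/3673 - 30 = -110191/3673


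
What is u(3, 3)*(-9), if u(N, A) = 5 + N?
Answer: -72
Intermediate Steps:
u(3, 3)*(-9) = (5 + 3)*(-9) = 8*(-9) = -72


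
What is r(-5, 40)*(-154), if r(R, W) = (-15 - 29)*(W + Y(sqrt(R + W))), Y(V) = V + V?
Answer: 271040 + 13552*sqrt(35) ≈ 3.5121e+5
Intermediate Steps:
Y(V) = 2*V
r(R, W) = -88*sqrt(R + W) - 44*W (r(R, W) = (-15 - 29)*(W + 2*sqrt(R + W)) = -44*(W + 2*sqrt(R + W)) = -88*sqrt(R + W) - 44*W)
r(-5, 40)*(-154) = (-88*sqrt(-5 + 40) - 44*40)*(-154) = (-88*sqrt(35) - 1760)*(-154) = (-1760 - 88*sqrt(35))*(-154) = 271040 + 13552*sqrt(35)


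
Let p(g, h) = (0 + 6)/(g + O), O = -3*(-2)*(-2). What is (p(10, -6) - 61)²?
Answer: 4096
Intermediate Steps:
O = -12 (O = 6*(-2) = -12)
p(g, h) = 6/(-12 + g) (p(g, h) = (0 + 6)/(g - 12) = 6/(-12 + g))
(p(10, -6) - 61)² = (6/(-12 + 10) - 61)² = (6/(-2) - 61)² = (6*(-½) - 61)² = (-3 - 61)² = (-64)² = 4096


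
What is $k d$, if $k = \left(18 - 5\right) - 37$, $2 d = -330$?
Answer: $3960$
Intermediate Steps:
$d = -165$ ($d = \frac{1}{2} \left(-330\right) = -165$)
$k = -24$ ($k = 13 - 37 = -24$)
$k d = \left(-24\right) \left(-165\right) = 3960$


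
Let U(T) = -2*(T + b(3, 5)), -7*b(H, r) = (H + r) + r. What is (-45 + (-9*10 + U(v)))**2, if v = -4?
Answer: 744769/49 ≈ 15199.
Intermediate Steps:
b(H, r) = -2*r/7 - H/7 (b(H, r) = -((H + r) + r)/7 = -(H + 2*r)/7 = -2*r/7 - H/7)
U(T) = 26/7 - 2*T (U(T) = -2*(T + (-2/7*5 - 1/7*3)) = -2*(T + (-10/7 - 3/7)) = -2*(T - 13/7) = -2*(-13/7 + T) = 26/7 - 2*T)
(-45 + (-9*10 + U(v)))**2 = (-45 + (-9*10 + (26/7 - 2*(-4))))**2 = (-45 + (-90 + (26/7 + 8)))**2 = (-45 + (-90 + 82/7))**2 = (-45 - 548/7)**2 = (-863/7)**2 = 744769/49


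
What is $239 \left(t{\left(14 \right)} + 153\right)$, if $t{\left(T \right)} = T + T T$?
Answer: $86757$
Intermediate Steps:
$t{\left(T \right)} = T + T^{2}$
$239 \left(t{\left(14 \right)} + 153\right) = 239 \left(14 \left(1 + 14\right) + 153\right) = 239 \left(14 \cdot 15 + 153\right) = 239 \left(210 + 153\right) = 239 \cdot 363 = 86757$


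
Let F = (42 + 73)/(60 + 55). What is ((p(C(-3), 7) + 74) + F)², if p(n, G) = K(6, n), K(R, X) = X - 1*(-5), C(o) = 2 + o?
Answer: 6241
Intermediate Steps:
K(R, X) = 5 + X (K(R, X) = X + 5 = 5 + X)
p(n, G) = 5 + n
F = 1 (F = 115/115 = 115*(1/115) = 1)
((p(C(-3), 7) + 74) + F)² = (((5 + (2 - 3)) + 74) + 1)² = (((5 - 1) + 74) + 1)² = ((4 + 74) + 1)² = (78 + 1)² = 79² = 6241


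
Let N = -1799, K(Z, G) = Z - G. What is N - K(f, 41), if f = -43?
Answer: -1715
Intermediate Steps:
N - K(f, 41) = -1799 - (-43 - 1*41) = -1799 - (-43 - 41) = -1799 - 1*(-84) = -1799 + 84 = -1715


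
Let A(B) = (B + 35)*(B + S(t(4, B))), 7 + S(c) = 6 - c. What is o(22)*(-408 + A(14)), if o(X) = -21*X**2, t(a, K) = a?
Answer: -335412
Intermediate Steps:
S(c) = -1 - c (S(c) = -7 + (6 - c) = -1 - c)
A(B) = (-5 + B)*(35 + B) (A(B) = (B + 35)*(B + (-1 - 1*4)) = (35 + B)*(B + (-1 - 4)) = (35 + B)*(B - 5) = (35 + B)*(-5 + B) = (-5 + B)*(35 + B))
o(22)*(-408 + A(14)) = (-21*22**2)*(-408 + (-175 + 14**2 + 30*14)) = (-21*484)*(-408 + (-175 + 196 + 420)) = -10164*(-408 + 441) = -10164*33 = -335412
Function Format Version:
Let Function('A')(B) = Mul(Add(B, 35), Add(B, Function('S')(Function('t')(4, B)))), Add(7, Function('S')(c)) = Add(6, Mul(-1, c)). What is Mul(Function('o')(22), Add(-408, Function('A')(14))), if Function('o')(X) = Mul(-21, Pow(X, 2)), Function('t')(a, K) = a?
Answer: -335412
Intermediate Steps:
Function('S')(c) = Add(-1, Mul(-1, c)) (Function('S')(c) = Add(-7, Add(6, Mul(-1, c))) = Add(-1, Mul(-1, c)))
Function('A')(B) = Mul(Add(-5, B), Add(35, B)) (Function('A')(B) = Mul(Add(B, 35), Add(B, Add(-1, Mul(-1, 4)))) = Mul(Add(35, B), Add(B, Add(-1, -4))) = Mul(Add(35, B), Add(B, -5)) = Mul(Add(35, B), Add(-5, B)) = Mul(Add(-5, B), Add(35, B)))
Mul(Function('o')(22), Add(-408, Function('A')(14))) = Mul(Mul(-21, Pow(22, 2)), Add(-408, Add(-175, Pow(14, 2), Mul(30, 14)))) = Mul(Mul(-21, 484), Add(-408, Add(-175, 196, 420))) = Mul(-10164, Add(-408, 441)) = Mul(-10164, 33) = -335412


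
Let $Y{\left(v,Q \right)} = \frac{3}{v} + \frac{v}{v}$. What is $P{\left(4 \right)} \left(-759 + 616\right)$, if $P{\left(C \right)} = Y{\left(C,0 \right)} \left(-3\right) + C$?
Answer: $\frac{715}{4} \approx 178.75$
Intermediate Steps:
$Y{\left(v,Q \right)} = 1 + \frac{3}{v}$ ($Y{\left(v,Q \right)} = \frac{3}{v} + 1 = 1 + \frac{3}{v}$)
$P{\left(C \right)} = C - \frac{3 \left(3 + C\right)}{C}$ ($P{\left(C \right)} = \frac{3 + C}{C} \left(-3\right) + C = - \frac{3 \left(3 + C\right)}{C} + C = C - \frac{3 \left(3 + C\right)}{C}$)
$P{\left(4 \right)} \left(-759 + 616\right) = \left(-3 + 4 - \frac{9}{4}\right) \left(-759 + 616\right) = \left(-3 + 4 - \frac{9}{4}\right) \left(-143\right) = \left(- \frac{5}{4}\right) \left(-143\right) = \frac{715}{4}$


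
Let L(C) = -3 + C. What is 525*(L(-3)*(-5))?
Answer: 15750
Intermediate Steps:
525*(L(-3)*(-5)) = 525*((-3 - 3)*(-5)) = 525*(-6*(-5)) = 525*30 = 15750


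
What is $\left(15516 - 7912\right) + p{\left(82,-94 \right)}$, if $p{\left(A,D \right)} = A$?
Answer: $7686$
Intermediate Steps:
$\left(15516 - 7912\right) + p{\left(82,-94 \right)} = \left(15516 - 7912\right) + 82 = 7604 + 82 = 7686$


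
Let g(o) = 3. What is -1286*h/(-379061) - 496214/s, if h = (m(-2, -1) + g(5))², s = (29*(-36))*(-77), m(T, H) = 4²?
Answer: -75387783803/15235977834 ≈ -4.9480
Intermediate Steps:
m(T, H) = 16
s = 80388 (s = -1044*(-77) = 80388)
h = 361 (h = (16 + 3)² = 19² = 361)
-1286*h/(-379061) - 496214/s = -1286*361/(-379061) - 496214/80388 = -464246*(-1/379061) - 496214*1/80388 = 464246/379061 - 248107/40194 = -75387783803/15235977834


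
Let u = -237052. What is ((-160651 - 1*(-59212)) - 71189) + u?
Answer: -409680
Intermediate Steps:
((-160651 - 1*(-59212)) - 71189) + u = ((-160651 - 1*(-59212)) - 71189) - 237052 = ((-160651 + 59212) - 71189) - 237052 = (-101439 - 71189) - 237052 = -172628 - 237052 = -409680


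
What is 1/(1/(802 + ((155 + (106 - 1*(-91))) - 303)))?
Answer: 851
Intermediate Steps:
1/(1/(802 + ((155 + (106 - 1*(-91))) - 303))) = 1/(1/(802 + ((155 + (106 + 91)) - 303))) = 1/(1/(802 + ((155 + 197) - 303))) = 1/(1/(802 + (352 - 303))) = 1/(1/(802 + 49)) = 1/(1/851) = 851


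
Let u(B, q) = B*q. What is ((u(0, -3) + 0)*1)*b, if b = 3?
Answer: 0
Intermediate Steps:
((u(0, -3) + 0)*1)*b = ((0*(-3) + 0)*1)*3 = ((0 + 0)*1)*3 = (0*1)*3 = 0*3 = 0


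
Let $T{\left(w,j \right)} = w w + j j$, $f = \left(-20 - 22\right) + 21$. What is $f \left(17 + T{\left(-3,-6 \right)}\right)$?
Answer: $-1302$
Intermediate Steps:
$f = -21$ ($f = -42 + 21 = -21$)
$T{\left(w,j \right)} = j^{2} + w^{2}$ ($T{\left(w,j \right)} = w^{2} + j^{2} = j^{2} + w^{2}$)
$f \left(17 + T{\left(-3,-6 \right)}\right) = - 21 \left(17 + \left(\left(-6\right)^{2} + \left(-3\right)^{2}\right)\right) = - 21 \left(17 + \left(36 + 9\right)\right) = - 21 \left(17 + 45\right) = \left(-21\right) 62 = -1302$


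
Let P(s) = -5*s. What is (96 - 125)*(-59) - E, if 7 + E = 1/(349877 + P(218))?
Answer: 599216065/348787 ≈ 1718.0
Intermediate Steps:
E = -2441508/348787 (E = -7 + 1/(349877 - 5*218) = -7 + 1/(349877 - 1090) = -7 + 1/348787 = -2441508/348787 ≈ -7.0000)
(96 - 125)*(-59) - E = (96 - 125)*(-59) - 1*(-2441508/348787) = -29*(-59) + 2441508/348787 = 1711 + 2441508/348787 = 599216065/348787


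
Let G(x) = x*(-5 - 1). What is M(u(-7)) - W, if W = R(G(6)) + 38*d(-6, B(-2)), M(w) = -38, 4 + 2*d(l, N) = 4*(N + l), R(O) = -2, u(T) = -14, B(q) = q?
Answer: 648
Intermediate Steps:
G(x) = -6*x (G(x) = x*(-6) = -6*x)
d(l, N) = -2 + 2*N + 2*l (d(l, N) = -2 + (4*(N + l))/2 = -2 + (4*N + 4*l)/2 = -2 + (2*N + 2*l) = -2 + 2*N + 2*l)
W = -686 (W = -2 + 38*(-2 + 2*(-2) + 2*(-6)) = -2 + 38*(-2 - 4 - 12) = -2 + 38*(-18) = -2 - 684 = -686)
M(u(-7)) - W = -38 - 1*(-686) = -38 + 686 = 648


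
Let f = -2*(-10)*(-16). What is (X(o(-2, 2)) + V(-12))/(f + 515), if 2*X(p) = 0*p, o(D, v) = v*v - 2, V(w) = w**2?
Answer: 48/65 ≈ 0.73846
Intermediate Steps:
f = -320 (f = 20*(-16) = -320)
o(D, v) = -2 + v**2 (o(D, v) = v**2 - 2 = -2 + v**2)
X(p) = 0 (X(p) = (0*p)/2 = (1/2)*0 = 0)
(X(o(-2, 2)) + V(-12))/(f + 515) = (0 + (-12)**2)/(-320 + 515) = (0 + 144)/195 = 144*(1/195) = 48/65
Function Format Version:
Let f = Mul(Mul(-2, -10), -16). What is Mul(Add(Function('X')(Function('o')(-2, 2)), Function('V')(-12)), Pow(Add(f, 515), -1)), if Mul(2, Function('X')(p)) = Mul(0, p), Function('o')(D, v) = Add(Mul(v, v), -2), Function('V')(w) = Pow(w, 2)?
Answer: Rational(48, 65) ≈ 0.73846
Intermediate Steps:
f = -320 (f = Mul(20, -16) = -320)
Function('o')(D, v) = Add(-2, Pow(v, 2)) (Function('o')(D, v) = Add(Pow(v, 2), -2) = Add(-2, Pow(v, 2)))
Function('X')(p) = 0 (Function('X')(p) = Mul(Rational(1, 2), Mul(0, p)) = Mul(Rational(1, 2), 0) = 0)
Mul(Add(Function('X')(Function('o')(-2, 2)), Function('V')(-12)), Pow(Add(f, 515), -1)) = Mul(Add(0, Pow(-12, 2)), Pow(Add(-320, 515), -1)) = Mul(Add(0, 144), Pow(195, -1)) = Mul(144, Rational(1, 195)) = Rational(48, 65)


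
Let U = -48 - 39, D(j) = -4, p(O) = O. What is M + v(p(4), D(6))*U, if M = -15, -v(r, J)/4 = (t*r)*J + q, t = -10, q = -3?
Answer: 54621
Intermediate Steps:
v(r, J) = 12 + 40*J*r (v(r, J) = -4*((-10*r)*J - 3) = -4*(-10*J*r - 3) = -4*(-3 - 10*J*r) = 12 + 40*J*r)
U = -87
M + v(p(4), D(6))*U = -15 + (12 + 40*(-4)*4)*(-87) = -15 + (12 - 640)*(-87) = -15 - 628*(-87) = -15 + 54636 = 54621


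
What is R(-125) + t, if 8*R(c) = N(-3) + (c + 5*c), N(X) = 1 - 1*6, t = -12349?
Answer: -99547/8 ≈ -12443.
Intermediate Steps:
N(X) = -5 (N(X) = 1 - 6 = -5)
R(c) = -5/8 + 3*c/4 (R(c) = (-5 + (c + 5*c))/8 = (-5 + 6*c)/8 = -5/8 + 3*c/4)
R(-125) + t = (-5/8 + (¾)*(-125)) - 12349 = (-5/8 - 375/4) - 12349 = -755/8 - 12349 = -99547/8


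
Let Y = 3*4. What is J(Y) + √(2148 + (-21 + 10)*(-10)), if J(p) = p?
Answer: 12 + √2258 ≈ 59.518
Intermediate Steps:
Y = 12
J(Y) + √(2148 + (-21 + 10)*(-10)) = 12 + √(2148 + (-21 + 10)*(-10)) = 12 + √(2148 - 11*(-10)) = 12 + √(2148 + 110) = 12 + √2258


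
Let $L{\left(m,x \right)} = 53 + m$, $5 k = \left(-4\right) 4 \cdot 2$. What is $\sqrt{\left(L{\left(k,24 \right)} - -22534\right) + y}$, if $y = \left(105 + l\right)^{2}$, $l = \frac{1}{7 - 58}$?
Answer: $\frac{\sqrt{2184936415}}{255} \approx 183.31$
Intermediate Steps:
$k = - \frac{32}{5}$ ($k = \frac{\left(-4\right) 4 \cdot 2}{5} = \frac{\left(-16\right) 2}{5} = \frac{1}{5} \left(-32\right) = - \frac{32}{5} \approx -6.4$)
$l = - \frac{1}{51}$ ($l = \frac{1}{-51} = - \frac{1}{51} \approx -0.019608$)
$y = \frac{28665316}{2601}$ ($y = \left(105 - \frac{1}{51}\right)^{2} = \left(\frac{5354}{51}\right)^{2} = \frac{28665316}{2601} \approx 11021.0$)
$\sqrt{\left(L{\left(k,24 \right)} - -22534\right) + y} = \sqrt{\left(\left(53 - \frac{32}{5}\right) - -22534\right) + \frac{28665316}{2601}} = \sqrt{\left(\frac{233}{5} + 22534\right) + \frac{28665316}{2601}} = \sqrt{\frac{112903}{5} + \frac{28665316}{2601}} = \sqrt{\frac{436987283}{13005}} = \frac{\sqrt{2184936415}}{255}$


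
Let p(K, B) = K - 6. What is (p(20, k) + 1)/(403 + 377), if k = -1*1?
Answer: 1/52 ≈ 0.019231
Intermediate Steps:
k = -1
p(K, B) = -6 + K
(p(20, k) + 1)/(403 + 377) = ((-6 + 20) + 1)/(403 + 377) = (14 + 1)/780 = 15*(1/780) = 1/52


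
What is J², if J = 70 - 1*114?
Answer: 1936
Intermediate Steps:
J = -44 (J = 70 - 114 = -44)
J² = (-44)² = 1936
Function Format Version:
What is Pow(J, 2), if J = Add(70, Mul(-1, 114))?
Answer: 1936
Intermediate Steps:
J = -44 (J = Add(70, -114) = -44)
Pow(J, 2) = Pow(-44, 2) = 1936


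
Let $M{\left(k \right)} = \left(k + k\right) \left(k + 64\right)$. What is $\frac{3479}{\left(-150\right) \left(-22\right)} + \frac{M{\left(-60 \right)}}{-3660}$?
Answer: $\frac{238619}{201300} \approx 1.1854$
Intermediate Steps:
$M{\left(k \right)} = 2 k \left(64 + k\right)$
$\frac{3479}{\left(-150\right) \left(-22\right)} + \frac{M{\left(-60 \right)}}{-3660} = \frac{3479}{\left(-150\right) \left(-22\right)} + \frac{2 \left(-60\right) \left(64 - 60\right)}{-3660} = \frac{3479}{3300} + 2 \left(-60\right) 4 \left(- \frac{1}{3660}\right) = 3479 \cdot \frac{1}{3300} - - \frac{8}{61} = \frac{3479}{3300} + \frac{8}{61} = \frac{238619}{201300}$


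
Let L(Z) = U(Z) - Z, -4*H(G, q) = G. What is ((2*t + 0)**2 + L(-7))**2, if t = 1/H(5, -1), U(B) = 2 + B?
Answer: 12996/625 ≈ 20.794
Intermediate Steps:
H(G, q) = -G/4
t = -4/5 (t = 1/(-1/4*5) = 1/(-5/4) = -4/5 ≈ -0.80000)
L(Z) = 2 (L(Z) = (2 + Z) - Z = 2)
((2*t + 0)**2 + L(-7))**2 = ((2*(-4/5) + 0)**2 + 2)**2 = ((-8/5 + 0)**2 + 2)**2 = ((-8/5)**2 + 2)**2 = (64/25 + 2)**2 = (114/25)**2 = 12996/625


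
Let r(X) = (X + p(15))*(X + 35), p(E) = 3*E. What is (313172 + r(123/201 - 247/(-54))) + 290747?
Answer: 7931653255345/13089924 ≈ 6.0594e+5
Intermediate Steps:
r(X) = (35 + X)*(45 + X) (r(X) = (X + 3*15)*(X + 35) = (X + 45)*(35 + X) = (45 + X)*(35 + X) = (35 + X)*(45 + X))
(313172 + r(123/201 - 247/(-54))) + 290747 = (313172 + (1575 + (123/201 - 247/(-54))² + 80*(123/201 - 247/(-54)))) + 290747 = (313172 + (1575 + (123*(1/201) - 247*(-1/54))² + 80*(123*(1/201) - 247*(-1/54)))) + 290747 = (313172 + (1575 + (41/67 + 247/54)² + 80*(41/67 + 247/54))) + 290747 = (313172 + (1575 + (18763/3618)² + 80*(18763/3618))) + 290747 = (313172 + (1575 + 352050169/13089924 + 750520/1809)) + 290747 = (313172 + 26399443189/13089924) + 290747 = 4125797122117/13089924 + 290747 = 7931653255345/13089924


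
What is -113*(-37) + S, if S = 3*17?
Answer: 4232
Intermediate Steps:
S = 51
-113*(-37) + S = -113*(-37) + 51 = 4181 + 51 = 4232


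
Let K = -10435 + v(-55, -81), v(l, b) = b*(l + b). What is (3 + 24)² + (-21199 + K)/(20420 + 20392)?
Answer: 14865665/20406 ≈ 728.50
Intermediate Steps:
v(l, b) = b*(b + l)
K = 581 (K = -10435 - 81*(-81 - 55) = -10435 - 81*(-136) = -10435 + 11016 = 581)
(3 + 24)² + (-21199 + K)/(20420 + 20392) = (3 + 24)² + (-21199 + 581)/(20420 + 20392) = 27² - 20618/40812 = 729 - 20618*1/40812 = 729 - 10309/20406 = 14865665/20406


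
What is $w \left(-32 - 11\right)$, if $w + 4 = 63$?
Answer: $-2537$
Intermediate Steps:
$w = 59$ ($w = -4 + 63 = 59$)
$w \left(-32 - 11\right) = 59 \left(-32 - 11\right) = 59 \left(-43\right) = -2537$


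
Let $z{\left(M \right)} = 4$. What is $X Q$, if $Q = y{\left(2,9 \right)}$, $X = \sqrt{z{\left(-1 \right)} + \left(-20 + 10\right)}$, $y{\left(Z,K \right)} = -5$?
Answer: $- 5 i \sqrt{6} \approx - 12.247 i$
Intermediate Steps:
$X = i \sqrt{6}$ ($X = \sqrt{4 + \left(-20 + 10\right)} = \sqrt{4 - 10} = \sqrt{-6} = i \sqrt{6} \approx 2.4495 i$)
$Q = -5$
$X Q = i \sqrt{6} \left(-5\right) = - 5 i \sqrt{6}$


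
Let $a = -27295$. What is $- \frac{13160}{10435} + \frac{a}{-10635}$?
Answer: $\frac{5794669}{4439049} \approx 1.3054$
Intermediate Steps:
$- \frac{13160}{10435} + \frac{a}{-10635} = - \frac{13160}{10435} - \frac{27295}{-10635} = \left(-13160\right) \frac{1}{10435} - - \frac{5459}{2127} = - \frac{2632}{2087} + \frac{5459}{2127} = \frac{5794669}{4439049}$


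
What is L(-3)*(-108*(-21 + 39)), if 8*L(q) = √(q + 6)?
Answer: -243*√3 ≈ -420.89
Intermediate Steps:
L(q) = √(6 + q)/8 (L(q) = √(q + 6)/8 = √(6 + q)/8)
L(-3)*(-108*(-21 + 39)) = (√(6 - 3)/8)*(-108*(-21 + 39)) = (√3/8)*(-108*18) = (√3/8)*(-1944) = -243*√3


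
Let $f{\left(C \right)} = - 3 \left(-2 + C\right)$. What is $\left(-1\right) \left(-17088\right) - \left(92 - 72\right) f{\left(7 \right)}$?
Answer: $17388$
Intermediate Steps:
$f{\left(C \right)} = 6 - 3 C$
$\left(-1\right) \left(-17088\right) - \left(92 - 72\right) f{\left(7 \right)} = \left(-1\right) \left(-17088\right) - \left(92 - 72\right) \left(6 - 21\right) = 17088 - 20 \left(6 - 21\right) = 17088 - 20 \left(-15\right) = 17088 - -300 = 17088 + 300 = 17388$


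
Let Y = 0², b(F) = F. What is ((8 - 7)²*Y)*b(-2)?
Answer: 0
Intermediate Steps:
Y = 0
((8 - 7)²*Y)*b(-2) = ((8 - 7)²*0)*(-2) = (1²*0)*(-2) = (1*0)*(-2) = 0*(-2) = 0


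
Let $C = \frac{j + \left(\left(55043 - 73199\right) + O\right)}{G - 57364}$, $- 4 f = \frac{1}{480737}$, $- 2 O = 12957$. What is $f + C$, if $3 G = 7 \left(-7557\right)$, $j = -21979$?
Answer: $\frac{89635261601}{144215331156} \approx 0.62154$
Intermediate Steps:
$O = - \frac{12957}{2}$ ($O = \left(- \frac{1}{2}\right) 12957 = - \frac{12957}{2} \approx -6478.5$)
$G = -17633$ ($G = \frac{7 \left(-7557\right)}{3} = \frac{1}{3} \left(-52899\right) = -17633$)
$f = - \frac{1}{1922948}$ ($f = - \frac{1}{4 \cdot 480737} = \left(- \frac{1}{4}\right) \frac{1}{480737} = - \frac{1}{1922948} \approx -5.2003 \cdot 10^{-7}$)
$C = \frac{93227}{149994}$ ($C = \frac{-21979 + \left(\left(55043 - 73199\right) - \frac{12957}{2}\right)}{-17633 - 57364} = \frac{-21979 - \frac{49269}{2}}{-74997} = \left(-21979 - \frac{49269}{2}\right) \left(- \frac{1}{74997}\right) = \left(- \frac{93227}{2}\right) \left(- \frac{1}{74997}\right) = \frac{93227}{149994} \approx 0.62154$)
$f + C = - \frac{1}{1922948} + \frac{93227}{149994} = \frac{89635261601}{144215331156}$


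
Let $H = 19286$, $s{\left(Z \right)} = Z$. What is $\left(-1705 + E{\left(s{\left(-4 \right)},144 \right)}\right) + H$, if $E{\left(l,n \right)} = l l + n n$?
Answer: $38333$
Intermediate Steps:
$E{\left(l,n \right)} = l^{2} + n^{2}$
$\left(-1705 + E{\left(s{\left(-4 \right)},144 \right)}\right) + H = \left(-1705 + \left(\left(-4\right)^{2} + 144^{2}\right)\right) + 19286 = \left(-1705 + \left(16 + 20736\right)\right) + 19286 = \left(-1705 + 20752\right) + 19286 = 19047 + 19286 = 38333$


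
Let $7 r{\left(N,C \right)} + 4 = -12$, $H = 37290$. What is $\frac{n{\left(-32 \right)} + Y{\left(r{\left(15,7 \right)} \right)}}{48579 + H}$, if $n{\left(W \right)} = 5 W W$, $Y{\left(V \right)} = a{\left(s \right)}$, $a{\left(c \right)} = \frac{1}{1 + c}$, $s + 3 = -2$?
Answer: $\frac{20479}{343476} \approx 0.059623$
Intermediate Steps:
$r{\left(N,C \right)} = - \frac{16}{7}$ ($r{\left(N,C \right)} = - \frac{4}{7} + \frac{1}{7} \left(-12\right) = - \frac{4}{7} - \frac{12}{7} = - \frac{16}{7}$)
$s = -5$ ($s = -3 - 2 = -5$)
$Y{\left(V \right)} = - \frac{1}{4}$ ($Y{\left(V \right)} = \frac{1}{1 - 5} = \frac{1}{-4} = - \frac{1}{4}$)
$n{\left(W \right)} = 5 W^{2}$
$\frac{n{\left(-32 \right)} + Y{\left(r{\left(15,7 \right)} \right)}}{48579 + H} = \frac{5 \left(-32\right)^{2} - \frac{1}{4}}{48579 + 37290} = \frac{5 \cdot 1024 - \frac{1}{4}}{85869} = \left(5120 - \frac{1}{4}\right) \frac{1}{85869} = \frac{20479}{4} \cdot \frac{1}{85869} = \frac{20479}{343476}$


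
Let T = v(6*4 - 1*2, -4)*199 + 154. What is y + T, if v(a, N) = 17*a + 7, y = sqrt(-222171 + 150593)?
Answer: 75973 + I*sqrt(71578) ≈ 75973.0 + 267.54*I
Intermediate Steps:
y = I*sqrt(71578) (y = sqrt(-71578) = I*sqrt(71578) ≈ 267.54*I)
v(a, N) = 7 + 17*a
T = 75973 (T = (7 + 17*(6*4 - 1*2))*199 + 154 = (7 + 17*(24 - 2))*199 + 154 = (7 + 17*22)*199 + 154 = (7 + 374)*199 + 154 = 381*199 + 154 = 75819 + 154 = 75973)
y + T = I*sqrt(71578) + 75973 = 75973 + I*sqrt(71578)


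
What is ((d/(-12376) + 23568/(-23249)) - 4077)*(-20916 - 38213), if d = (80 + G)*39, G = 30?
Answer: 381240755350047/1580932 ≈ 2.4115e+8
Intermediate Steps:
d = 4290 (d = (80 + 30)*39 = 110*39 = 4290)
((d/(-12376) + 23568/(-23249)) - 4077)*(-20916 - 38213) = ((4290/(-12376) + 23568/(-23249)) - 4077)*(-20916 - 38213) = ((4290*(-1/12376) + 23568*(-1/23249)) - 4077)*(-59129) = ((-165/476 - 23568/23249) - 4077)*(-59129) = (-15054453/11066524 - 4077)*(-59129) = -45133272801/11066524*(-59129) = 381240755350047/1580932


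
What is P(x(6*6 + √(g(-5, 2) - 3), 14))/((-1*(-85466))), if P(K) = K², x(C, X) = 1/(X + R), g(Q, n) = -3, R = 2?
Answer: 1/21879296 ≈ 4.5705e-8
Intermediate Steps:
x(C, X) = 1/(2 + X) (x(C, X) = 1/(X + 2) = 1/(2 + X))
P(x(6*6 + √(g(-5, 2) - 3), 14))/((-1*(-85466))) = (1/(2 + 14))²/((-1*(-85466))) = (1/16)²/85466 = (1/16)²*(1/85466) = (1/256)*(1/85466) = 1/21879296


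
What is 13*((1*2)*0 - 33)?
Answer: -429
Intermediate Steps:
13*((1*2)*0 - 33) = 13*(2*0 - 33) = 13*(0 - 33) = 13*(-33) = -429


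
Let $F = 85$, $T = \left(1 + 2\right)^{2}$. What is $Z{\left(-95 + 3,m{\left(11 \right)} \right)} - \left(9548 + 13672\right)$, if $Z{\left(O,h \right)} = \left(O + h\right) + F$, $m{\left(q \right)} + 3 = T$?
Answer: $-23221$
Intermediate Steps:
$T = 9$ ($T = 3^{2} = 9$)
$m{\left(q \right)} = 6$ ($m{\left(q \right)} = -3 + 9 = 6$)
$Z{\left(O,h \right)} = 85 + O + h$ ($Z{\left(O,h \right)} = \left(O + h\right) + 85 = 85 + O + h$)
$Z{\left(-95 + 3,m{\left(11 \right)} \right)} - \left(9548 + 13672\right) = \left(85 + \left(-95 + 3\right) + 6\right) - \left(9548 + 13672\right) = \left(85 - 92 + 6\right) - 23220 = -1 - 23220 = -23221$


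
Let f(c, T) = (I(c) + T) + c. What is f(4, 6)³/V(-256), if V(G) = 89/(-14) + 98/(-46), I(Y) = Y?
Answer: -883568/2733 ≈ -323.30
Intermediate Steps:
f(c, T) = T + 2*c (f(c, T) = (c + T) + c = (T + c) + c = T + 2*c)
V(G) = -2733/322 (V(G) = 89*(-1/14) + 98*(-1/46) = -89/14 - 49/23 = -2733/322)
f(4, 6)³/V(-256) = (6 + 2*4)³/(-2733/322) = (6 + 8)³*(-322/2733) = 14³*(-322/2733) = 2744*(-322/2733) = -883568/2733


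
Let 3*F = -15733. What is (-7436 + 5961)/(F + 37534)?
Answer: -4425/96869 ≈ -0.045680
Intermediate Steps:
F = -15733/3 (F = (⅓)*(-15733) = -15733/3 ≈ -5244.3)
(-7436 + 5961)/(F + 37534) = (-7436 + 5961)/(-15733/3 + 37534) = -1475/96869/3 = -1475*3/96869 = -4425/96869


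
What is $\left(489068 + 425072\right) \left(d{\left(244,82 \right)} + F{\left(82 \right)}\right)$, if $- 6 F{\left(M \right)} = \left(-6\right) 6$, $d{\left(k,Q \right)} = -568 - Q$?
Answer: $-588706160$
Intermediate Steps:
$F{\left(M \right)} = 6$ ($F{\left(M \right)} = - \frac{\left(-6\right) 6}{6} = \left(- \frac{1}{6}\right) \left(-36\right) = 6$)
$\left(489068 + 425072\right) \left(d{\left(244,82 \right)} + F{\left(82 \right)}\right) = \left(489068 + 425072\right) \left(\left(-568 - 82\right) + 6\right) = 914140 \left(\left(-568 - 82\right) + 6\right) = 914140 \left(-650 + 6\right) = 914140 \left(-644\right) = -588706160$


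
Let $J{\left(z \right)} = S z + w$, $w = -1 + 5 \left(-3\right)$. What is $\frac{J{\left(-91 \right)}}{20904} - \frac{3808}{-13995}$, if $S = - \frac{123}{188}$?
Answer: $\frac{5026602097}{18333226080} \approx 0.27418$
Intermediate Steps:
$S = - \frac{123}{188}$ ($S = \left(-123\right) \frac{1}{188} = - \frac{123}{188} \approx -0.65425$)
$w = -16$ ($w = -1 - 15 = -16$)
$J{\left(z \right)} = -16 - \frac{123 z}{188}$ ($J{\left(z \right)} = - \frac{123 z}{188} - 16 = -16 - \frac{123 z}{188}$)
$\frac{J{\left(-91 \right)}}{20904} - \frac{3808}{-13995} = \frac{-16 - - \frac{11193}{188}}{20904} - \frac{3808}{-13995} = \left(-16 + \frac{11193}{188}\right) \frac{1}{20904} - - \frac{3808}{13995} = \frac{8185}{188} \cdot \frac{1}{20904} + \frac{3808}{13995} = \frac{8185}{3929952} + \frac{3808}{13995} = \frac{5026602097}{18333226080}$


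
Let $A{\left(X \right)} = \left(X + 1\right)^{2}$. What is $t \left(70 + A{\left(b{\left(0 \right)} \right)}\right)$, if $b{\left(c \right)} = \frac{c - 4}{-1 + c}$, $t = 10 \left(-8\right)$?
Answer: $-7600$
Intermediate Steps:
$t = -80$
$b{\left(c \right)} = \frac{-4 + c}{-1 + c}$
$A{\left(X \right)} = \left(1 + X\right)^{2}$
$t \left(70 + A{\left(b{\left(0 \right)} \right)}\right) = - 80 \left(70 + \left(1 + \frac{-4 + 0}{-1 + 0}\right)^{2}\right) = - 80 \left(70 + \left(1 + \frac{1}{-1} \left(-4\right)\right)^{2}\right) = - 80 \left(70 + \left(1 - -4\right)^{2}\right) = - 80 \left(70 + \left(1 + 4\right)^{2}\right) = - 80 \left(70 + 5^{2}\right) = - 80 \left(70 + 25\right) = \left(-80\right) 95 = -7600$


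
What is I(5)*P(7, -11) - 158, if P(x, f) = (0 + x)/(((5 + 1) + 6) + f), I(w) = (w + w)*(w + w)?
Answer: 542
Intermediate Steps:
I(w) = 4*w² (I(w) = (2*w)*(2*w) = 4*w²)
P(x, f) = x/(12 + f) (P(x, f) = x/((6 + 6) + f) = x/(12 + f))
I(5)*P(7, -11) - 158 = (4*5²)*(7/(12 - 11)) - 158 = (4*25)*(7/1) - 158 = 100*(7*1) - 158 = 100*7 - 158 = 700 - 158 = 542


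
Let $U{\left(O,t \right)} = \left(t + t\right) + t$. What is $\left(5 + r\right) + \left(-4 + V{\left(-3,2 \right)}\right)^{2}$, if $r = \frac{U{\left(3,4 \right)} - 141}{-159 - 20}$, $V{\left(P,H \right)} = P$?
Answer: $\frac{9795}{179} \approx 54.721$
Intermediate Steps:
$U{\left(O,t \right)} = 3 t$ ($U{\left(O,t \right)} = 2 t + t = 3 t$)
$r = \frac{129}{179}$ ($r = \frac{3 \cdot 4 - 141}{-159 - 20} = \frac{12 - 141}{-179} = \left(-129\right) \left(- \frac{1}{179}\right) = \frac{129}{179} \approx 0.72067$)
$\left(5 + r\right) + \left(-4 + V{\left(-3,2 \right)}\right)^{2} = \left(5 + \frac{129}{179}\right) + \left(-4 - 3\right)^{2} = \frac{1024}{179} + \left(-7\right)^{2} = \frac{1024}{179} + 49 = \frac{9795}{179}$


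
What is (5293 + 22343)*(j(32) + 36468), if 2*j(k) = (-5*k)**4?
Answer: 9056772309648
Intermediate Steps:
j(k) = 625*k**4/2 (j(k) = (-5*k)**4/2 = (625*k**4)/2 = 625*k**4/2)
(5293 + 22343)*(j(32) + 36468) = (5293 + 22343)*((625/2)*32**4 + 36468) = 27636*((625/2)*1048576 + 36468) = 27636*(327680000 + 36468) = 27636*327716468 = 9056772309648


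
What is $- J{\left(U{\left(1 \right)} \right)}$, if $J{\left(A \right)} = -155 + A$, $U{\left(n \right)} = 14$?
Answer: $141$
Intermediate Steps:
$- J{\left(U{\left(1 \right)} \right)} = - (-155 + 14) = \left(-1\right) \left(-141\right) = 141$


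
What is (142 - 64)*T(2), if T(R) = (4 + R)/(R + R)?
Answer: 117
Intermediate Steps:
T(R) = (4 + R)/(2*R) (T(R) = (4 + R)/((2*R)) = (4 + R)*(1/(2*R)) = (4 + R)/(2*R))
(142 - 64)*T(2) = (142 - 64)*((½)*(4 + 2)/2) = 78*((½)*(½)*6) = 78*(3/2) = 117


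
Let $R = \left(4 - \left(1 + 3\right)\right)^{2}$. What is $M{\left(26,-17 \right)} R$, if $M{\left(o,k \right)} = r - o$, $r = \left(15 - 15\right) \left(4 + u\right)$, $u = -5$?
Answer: $0$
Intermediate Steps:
$r = 0$ ($r = \left(15 - 15\right) \left(4 - 5\right) = 0 \left(-1\right) = 0$)
$R = 0$ ($R = \left(4 - 4\right)^{2} = 0^{2} = 0$)
$M{\left(o,k \right)} = - o$ ($M{\left(o,k \right)} = 0 - o = - o$)
$M{\left(26,-17 \right)} R = \left(-1\right) 26 \cdot 0 = \left(-26\right) 0 = 0$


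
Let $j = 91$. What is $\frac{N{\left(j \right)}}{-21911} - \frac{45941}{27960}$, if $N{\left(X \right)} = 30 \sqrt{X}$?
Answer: $- \frac{45941}{27960} - \frac{30 \sqrt{91}}{21911} \approx -1.6562$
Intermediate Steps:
$\frac{N{\left(j \right)}}{-21911} - \frac{45941}{27960} = \frac{30 \sqrt{91}}{-21911} - \frac{45941}{27960} = 30 \sqrt{91} \left(- \frac{1}{21911}\right) - \frac{45941}{27960} = - \frac{30 \sqrt{91}}{21911} - \frac{45941}{27960} = - \frac{45941}{27960} - \frac{30 \sqrt{91}}{21911}$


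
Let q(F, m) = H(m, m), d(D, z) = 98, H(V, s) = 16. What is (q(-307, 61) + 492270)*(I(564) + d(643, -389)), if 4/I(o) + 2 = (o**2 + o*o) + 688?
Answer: 15362781016864/318439 ≈ 4.8244e+7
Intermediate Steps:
q(F, m) = 16
I(o) = 4/(686 + 2*o**2) (I(o) = 4/(-2 + ((o**2 + o*o) + 688)) = 4/(-2 + ((o**2 + o**2) + 688)) = 4/(-2 + (2*o**2 + 688)) = 4/(-2 + (688 + 2*o**2)) = 4/(686 + 2*o**2))
(q(-307, 61) + 492270)*(I(564) + d(643, -389)) = (16 + 492270)*(2/(343 + 564**2) + 98) = 492286*(2/(343 + 318096) + 98) = 492286*(2/318439 + 98) = 492286*(31207024/318439) = 15362781016864/318439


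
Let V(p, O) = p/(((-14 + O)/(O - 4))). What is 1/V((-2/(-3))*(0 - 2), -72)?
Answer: -129/152 ≈ -0.84868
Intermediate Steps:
V(p, O) = p*(-4 + O)/(-14 + O) (V(p, O) = p/(((-14 + O)/(-4 + O))) = p*((-4 + O)/(-14 + O)) = p*(-4 + O)/(-14 + O))
1/V((-2/(-3))*(0 - 2), -72) = 1/(((-2/(-3))*(0 - 2))*(-4 - 72)/(-14 - 72)) = 1/((-2*(-1/3)*(-2))*(-76)/(-86)) = 1/(((2/3)*(-2))*(-1/86)*(-76)) = 1/(-4/3*(-1/86)*(-76)) = 1/(-152/129) = -129/152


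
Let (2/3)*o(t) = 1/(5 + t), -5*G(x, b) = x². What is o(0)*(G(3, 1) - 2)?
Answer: -57/50 ≈ -1.1400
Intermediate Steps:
G(x, b) = -x²/5
o(t) = 3/(2*(5 + t))
o(0)*(G(3, 1) - 2) = (3/(2*(5 + 0)))*(-⅕*3² - 2) = ((3/2)/5)*(-⅕*9 - 2) = ((3/2)*(⅕))*(-9/5 - 2) = (3/10)*(-19/5) = -57/50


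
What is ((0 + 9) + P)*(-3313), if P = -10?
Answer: 3313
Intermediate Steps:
((0 + 9) + P)*(-3313) = ((0 + 9) - 10)*(-3313) = (9 - 10)*(-3313) = -1*(-3313) = 3313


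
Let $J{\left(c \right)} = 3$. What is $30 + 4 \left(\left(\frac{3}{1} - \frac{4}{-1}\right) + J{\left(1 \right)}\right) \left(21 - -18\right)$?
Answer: $1590$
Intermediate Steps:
$30 + 4 \left(\left(\frac{3}{1} - \frac{4}{-1}\right) + J{\left(1 \right)}\right) \left(21 - -18\right) = 30 + 4 \left(\left(\frac{3}{1} - \frac{4}{-1}\right) + 3\right) \left(21 - -18\right) = 30 + 4 \left(\left(3 \cdot 1 - -4\right) + 3\right) \left(21 + 18\right) = 30 + 4 \left(\left(3 + 4\right) + 3\right) 39 = 30 + 4 \left(7 + 3\right) 39 = 30 + 4 \cdot 10 \cdot 39 = 30 + 40 \cdot 39 = 30 + 1560 = 1590$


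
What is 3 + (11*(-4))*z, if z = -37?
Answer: 1631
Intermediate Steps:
3 + (11*(-4))*z = 3 + (11*(-4))*(-37) = 3 - 44*(-37) = 3 + 1628 = 1631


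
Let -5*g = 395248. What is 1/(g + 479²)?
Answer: 5/751957 ≈ 6.6493e-6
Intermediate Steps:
g = -395248/5 (g = -⅕*395248 = -395248/5 ≈ -79050.)
1/(g + 479²) = 1/(-395248/5 + 479²) = 1/(-395248/5 + 229441) = 1/(751957/5) = 5/751957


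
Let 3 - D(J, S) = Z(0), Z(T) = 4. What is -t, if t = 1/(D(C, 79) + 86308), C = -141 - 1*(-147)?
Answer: -1/86307 ≈ -1.1587e-5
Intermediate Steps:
C = 6 (C = -141 + 147 = 6)
D(J, S) = -1 (D(J, S) = 3 - 1*4 = 3 - 4 = -1)
t = 1/86307 (t = 1/(-1 + 86308) = 1/86307 ≈ 1.1587e-5)
-t = -1*1/86307 = -1/86307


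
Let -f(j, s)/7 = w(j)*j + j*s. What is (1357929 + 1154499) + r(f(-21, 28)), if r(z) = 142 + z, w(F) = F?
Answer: 2513599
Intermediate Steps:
f(j, s) = -7*j² - 7*j*s (f(j, s) = -7*(j*j + j*s) = -7*(j² + j*s) = -7*j² - 7*j*s)
(1357929 + 1154499) + r(f(-21, 28)) = (1357929 + 1154499) + (142 - 7*(-21)*(-21 + 28)) = 2512428 + (142 - 7*(-21)*7) = 2512428 + (142 + 1029) = 2512428 + 1171 = 2513599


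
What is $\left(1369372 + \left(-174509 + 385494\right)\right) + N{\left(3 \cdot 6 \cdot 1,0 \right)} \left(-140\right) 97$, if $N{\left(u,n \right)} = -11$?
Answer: $1729737$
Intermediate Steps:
$\left(1369372 + \left(-174509 + 385494\right)\right) + N{\left(3 \cdot 6 \cdot 1,0 \right)} \left(-140\right) 97 = \left(1369372 + \left(-174509 + 385494\right)\right) + \left(-11\right) \left(-140\right) 97 = \left(1369372 + 210985\right) + 1540 \cdot 97 = 1580357 + 149380 = 1729737$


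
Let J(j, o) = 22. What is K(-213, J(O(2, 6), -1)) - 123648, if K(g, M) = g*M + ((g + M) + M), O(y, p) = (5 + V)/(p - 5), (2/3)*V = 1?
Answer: -128503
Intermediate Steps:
V = 3/2 (V = (3/2)*1 = 3/2 ≈ 1.5000)
O(y, p) = 13/(2*(-5 + p)) (O(y, p) = (5 + 3/2)/(p - 5) = 13/(2*(-5 + p)))
K(g, M) = g + 2*M + M*g (K(g, M) = M*g + ((M + g) + M) = M*g + (g + 2*M) = g + 2*M + M*g)
K(-213, J(O(2, 6), -1)) - 123648 = (-213 + 2*22 + 22*(-213)) - 123648 = (-213 + 44 - 4686) - 123648 = -4855 - 123648 = -128503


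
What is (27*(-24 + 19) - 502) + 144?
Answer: -493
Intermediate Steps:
(27*(-24 + 19) - 502) + 144 = (27*(-5) - 502) + 144 = (-135 - 502) + 144 = -637 + 144 = -493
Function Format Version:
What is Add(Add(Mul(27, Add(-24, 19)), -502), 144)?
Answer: -493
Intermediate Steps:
Add(Add(Mul(27, Add(-24, 19)), -502), 144) = Add(Add(Mul(27, -5), -502), 144) = Add(Add(-135, -502), 144) = Add(-637, 144) = -493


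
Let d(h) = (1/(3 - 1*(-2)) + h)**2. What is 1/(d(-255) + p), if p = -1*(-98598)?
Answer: 25/4088026 ≈ 6.1154e-6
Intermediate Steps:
d(h) = (1/5 + h)**2 (d(h) = (1/(3 + 2) + h)**2 = (1/5 + h)**2)
p = 98598
1/(d(-255) + p) = 1/((1 + 5*(-255))**2/25 + 98598) = 1/((1 - 1275)**2/25 + 98598) = 1/((1/25)*(-1274)**2 + 98598) = 1/((1/25)*1623076 + 98598) = 1/(1623076/25 + 98598) = 1/(4088026/25) = 25/4088026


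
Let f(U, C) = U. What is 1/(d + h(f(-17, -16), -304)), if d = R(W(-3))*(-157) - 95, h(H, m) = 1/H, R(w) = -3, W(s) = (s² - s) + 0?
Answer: 17/6391 ≈ 0.0026600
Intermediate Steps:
W(s) = s² - s
d = 376 (d = -3*(-157) - 95 = 471 - 95 = 376)
1/(d + h(f(-17, -16), -304)) = 1/(376 + 1/(-17)) = 1/(376 - 1/17) = 1/(6391/17) = 17/6391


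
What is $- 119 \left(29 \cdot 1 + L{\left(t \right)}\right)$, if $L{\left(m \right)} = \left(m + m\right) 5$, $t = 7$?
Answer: $-11781$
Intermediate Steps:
$L{\left(m \right)} = 10 m$ ($L{\left(m \right)} = 2 m 5 = 10 m$)
$- 119 \left(29 \cdot 1 + L{\left(t \right)}\right) = - 119 \left(29 \cdot 1 + 10 \cdot 7\right) = - 119 \left(29 + 70\right) = \left(-119\right) 99 = -11781$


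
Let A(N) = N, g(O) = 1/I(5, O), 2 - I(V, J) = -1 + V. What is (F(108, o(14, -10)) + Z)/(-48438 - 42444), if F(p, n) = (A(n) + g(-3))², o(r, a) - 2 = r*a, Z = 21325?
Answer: -162029/363528 ≈ -0.44571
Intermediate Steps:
I(V, J) = 3 - V (I(V, J) = 2 - (-1 + V) = 2 + (1 - V) = 3 - V)
g(O) = -½ (g(O) = 1/(3 - 1*5) = 1/(3 - 5) = 1/(-2) = -½)
o(r, a) = 2 + a*r (o(r, a) = 2 + r*a = 2 + a*r)
F(p, n) = (-½ + n)² (F(p, n) = (n - ½)² = (-½ + n)²)
(F(108, o(14, -10)) + Z)/(-48438 - 42444) = ((-1 + 2*(2 - 10*14))²/4 + 21325)/(-48438 - 42444) = ((-1 + 2*(2 - 140))²/4 + 21325)/(-90882) = ((-1 + 2*(-138))²/4 + 21325)*(-1/90882) = ((-1 - 276)²/4 + 21325)*(-1/90882) = ((¼)*(-277)² + 21325)*(-1/90882) = ((¼)*76729 + 21325)*(-1/90882) = (76729/4 + 21325)*(-1/90882) = (162029/4)*(-1/90882) = -162029/363528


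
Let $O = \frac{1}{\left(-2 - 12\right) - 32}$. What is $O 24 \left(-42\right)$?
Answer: $\frac{504}{23} \approx 21.913$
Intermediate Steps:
$O = - \frac{1}{46}$ ($O = \frac{1}{-14 - 32} = \frac{1}{-46} = - \frac{1}{46} \approx -0.021739$)
$O 24 \left(-42\right) = \left(- \frac{1}{46}\right) 24 \left(-42\right) = \left(- \frac{12}{23}\right) \left(-42\right) = \frac{504}{23}$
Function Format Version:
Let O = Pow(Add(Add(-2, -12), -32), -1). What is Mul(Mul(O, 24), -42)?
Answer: Rational(504, 23) ≈ 21.913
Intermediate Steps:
O = Rational(-1, 46) (O = Pow(Add(-14, -32), -1) = Pow(-46, -1) = Rational(-1, 46) ≈ -0.021739)
Mul(Mul(O, 24), -42) = Mul(Mul(Rational(-1, 46), 24), -42) = Mul(Rational(-12, 23), -42) = Rational(504, 23)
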